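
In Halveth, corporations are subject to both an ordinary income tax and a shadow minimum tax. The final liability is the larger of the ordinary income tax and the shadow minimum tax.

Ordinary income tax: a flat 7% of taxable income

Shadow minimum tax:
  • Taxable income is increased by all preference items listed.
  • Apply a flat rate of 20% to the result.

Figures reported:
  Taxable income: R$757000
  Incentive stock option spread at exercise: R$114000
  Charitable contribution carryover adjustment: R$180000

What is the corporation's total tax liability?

R$210200

Shadow minimum tax:
  Adjusted income: R$757000 + R$114000 + R$180000 = R$1051000
  R$1051000 × 20% = R$210200

Ordinary income tax:
  R$757000 × 7% = R$52990

R$210200 > R$52990, so the shadow minimum tax is the binding amount.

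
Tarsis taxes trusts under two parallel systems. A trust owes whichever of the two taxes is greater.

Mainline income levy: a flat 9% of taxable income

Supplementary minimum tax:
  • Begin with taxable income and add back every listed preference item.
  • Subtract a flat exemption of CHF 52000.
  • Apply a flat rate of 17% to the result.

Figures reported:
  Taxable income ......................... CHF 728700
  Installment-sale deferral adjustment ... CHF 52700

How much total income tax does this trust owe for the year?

CHF 123998

Mainline income levy:
  CHF 728700 × 9% = CHF 65583

Supplementary minimum tax:
  Adjusted income: CHF 728700 + CHF 52700 = CHF 781400
  Less exemption CHF 52000 → base CHF 729400
  CHF 729400 × 17% = CHF 123998

CHF 123998 > CHF 65583, so the supplementary minimum tax is the binding amount.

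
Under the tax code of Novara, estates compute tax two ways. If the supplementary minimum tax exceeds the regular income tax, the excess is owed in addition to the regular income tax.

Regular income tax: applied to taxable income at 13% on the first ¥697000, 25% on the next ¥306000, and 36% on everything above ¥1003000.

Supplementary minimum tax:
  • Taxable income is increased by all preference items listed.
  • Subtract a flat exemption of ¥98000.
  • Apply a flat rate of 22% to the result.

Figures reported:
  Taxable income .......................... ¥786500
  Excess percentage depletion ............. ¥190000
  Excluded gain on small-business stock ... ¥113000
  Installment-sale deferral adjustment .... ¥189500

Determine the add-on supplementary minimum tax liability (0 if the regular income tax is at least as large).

¥146835

Regular income tax:
  ¥697000 × 13% = ¥90610
  ¥89500 × 25% = ¥22375
  → ¥112985

Supplementary minimum tax:
  Adjusted income: ¥786500 + ¥190000 + ¥113000 + ¥189500 = ¥1279000
  Less exemption ¥98000 → base ¥1181000
  ¥1181000 × 22% = ¥259820

Excess of supplementary minimum tax over regular income tax: ¥259820 − ¥112985 = ¥146835.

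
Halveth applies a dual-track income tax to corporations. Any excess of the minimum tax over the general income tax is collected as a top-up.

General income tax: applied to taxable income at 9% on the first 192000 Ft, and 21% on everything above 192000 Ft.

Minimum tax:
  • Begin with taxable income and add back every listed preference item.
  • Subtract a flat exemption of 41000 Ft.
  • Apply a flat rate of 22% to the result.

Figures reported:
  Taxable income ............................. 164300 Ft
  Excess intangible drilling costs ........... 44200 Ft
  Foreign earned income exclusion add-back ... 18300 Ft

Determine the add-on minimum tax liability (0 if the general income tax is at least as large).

26089 Ft

General income tax:
  164300 Ft × 9% = 14787 Ft

Minimum tax:
  Adjusted income: 164300 Ft + 44200 Ft + 18300 Ft = 226800 Ft
  Less exemption 41000 Ft → base 185800 Ft
  185800 Ft × 22% = 40876 Ft

Excess of minimum tax over general income tax: 40876 Ft − 14787 Ft = 26089 Ft.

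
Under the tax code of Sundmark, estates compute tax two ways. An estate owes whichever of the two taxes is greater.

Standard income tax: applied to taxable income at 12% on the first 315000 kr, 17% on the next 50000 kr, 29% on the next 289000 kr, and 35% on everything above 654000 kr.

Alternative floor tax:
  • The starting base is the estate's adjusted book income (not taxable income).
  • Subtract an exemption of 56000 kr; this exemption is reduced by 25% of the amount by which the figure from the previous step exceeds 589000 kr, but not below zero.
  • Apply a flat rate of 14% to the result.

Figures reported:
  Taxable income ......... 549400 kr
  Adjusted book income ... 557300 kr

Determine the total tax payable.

Alternative floor tax:
  Base (adjusted book income): 557300 kr
  Exemption: 557300 kr ≤ 589000 kr, so full 56000 kr applies
  Base: 557300 kr − 56000 kr = 501300 kr
  501300 kr × 14% = 70182 kr

Standard income tax:
  315000 kr × 12% = 37800 kr
  50000 kr × 17% = 8500 kr
  184400 kr × 29% = 53476 kr
  → 99776 kr

99776 kr > 70182 kr, so the standard income tax governs.

99776 kr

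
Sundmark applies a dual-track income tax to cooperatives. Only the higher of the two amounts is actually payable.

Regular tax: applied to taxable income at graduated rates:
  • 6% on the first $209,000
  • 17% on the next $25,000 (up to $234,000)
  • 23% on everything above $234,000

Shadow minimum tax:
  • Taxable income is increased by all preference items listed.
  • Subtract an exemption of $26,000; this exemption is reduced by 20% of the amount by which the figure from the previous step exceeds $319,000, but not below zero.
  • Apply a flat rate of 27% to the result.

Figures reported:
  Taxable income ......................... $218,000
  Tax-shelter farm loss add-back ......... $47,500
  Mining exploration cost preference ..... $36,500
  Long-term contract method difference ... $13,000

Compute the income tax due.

Regular tax:
  $209,000 × 6% = $12,540
  $9,000 × 17% = $1,530
  → $14,070

Shadow minimum tax:
  Adjusted income: $218,000 + $47,500 + $36,500 + $13,000 = $315,000
  Exemption: $315,000 ≤ $319,000, so full $26,000 applies
  Base: $315,000 − $26,000 = $289,000
  $289,000 × 27% = $78,030

$78,030 > $14,070, so the shadow minimum tax is the binding amount.

$78,030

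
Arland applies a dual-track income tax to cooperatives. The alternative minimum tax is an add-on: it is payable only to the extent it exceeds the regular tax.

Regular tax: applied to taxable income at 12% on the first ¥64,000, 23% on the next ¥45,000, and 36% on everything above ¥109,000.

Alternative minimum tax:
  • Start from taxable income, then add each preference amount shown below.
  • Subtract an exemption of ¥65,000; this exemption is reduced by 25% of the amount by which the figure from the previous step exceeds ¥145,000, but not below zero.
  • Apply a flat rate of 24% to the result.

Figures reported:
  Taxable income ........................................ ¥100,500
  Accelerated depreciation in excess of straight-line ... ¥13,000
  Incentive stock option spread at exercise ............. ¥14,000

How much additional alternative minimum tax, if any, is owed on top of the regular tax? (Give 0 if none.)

¥0

Alternative minimum tax:
  Adjusted income: ¥100,500 + ¥13,000 + ¥14,000 = ¥127,500
  Exemption: ¥127,500 ≤ ¥145,000, so full ¥65,000 applies
  Base: ¥127,500 − ¥65,000 = ¥62,500
  ¥62,500 × 24% = ¥15,000

Regular tax:
  ¥64,000 × 12% = ¥7,680
  ¥36,500 × 23% = ¥8,395
  → ¥16,075

¥15,000 ≤ ¥16,075, so no add-on is due.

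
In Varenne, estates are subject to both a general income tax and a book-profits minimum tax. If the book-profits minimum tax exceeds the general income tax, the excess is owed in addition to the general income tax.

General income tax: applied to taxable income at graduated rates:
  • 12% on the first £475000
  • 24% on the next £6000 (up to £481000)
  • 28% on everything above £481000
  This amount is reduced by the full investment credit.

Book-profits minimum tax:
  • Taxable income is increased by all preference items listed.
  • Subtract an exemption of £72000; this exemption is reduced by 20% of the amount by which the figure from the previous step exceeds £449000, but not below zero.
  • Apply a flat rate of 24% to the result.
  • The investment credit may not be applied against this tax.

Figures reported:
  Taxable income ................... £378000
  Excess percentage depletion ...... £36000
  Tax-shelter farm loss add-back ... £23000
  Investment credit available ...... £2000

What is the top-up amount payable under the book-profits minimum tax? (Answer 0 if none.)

£44240

General income tax:
  £378000 × 12% = £45360
  Less investment credit £2000 → £43360

Book-profits minimum tax:
  Adjusted income: £378000 + £36000 + £23000 = £437000
  Exemption: £437000 ≤ £449000, so full £72000 applies
  Base: £437000 − £72000 = £365000
  £365000 × 24% = £87600

Excess of book-profits minimum tax over general income tax: £87600 − £43360 = £44240.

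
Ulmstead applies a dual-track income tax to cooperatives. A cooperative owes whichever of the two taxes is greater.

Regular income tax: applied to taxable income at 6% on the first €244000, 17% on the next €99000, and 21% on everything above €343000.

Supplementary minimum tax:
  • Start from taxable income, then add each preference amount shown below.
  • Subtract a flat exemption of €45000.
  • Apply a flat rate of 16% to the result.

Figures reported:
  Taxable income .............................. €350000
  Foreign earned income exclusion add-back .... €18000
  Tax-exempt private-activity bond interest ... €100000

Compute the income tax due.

€67680

Regular income tax:
  €244000 × 6% = €14640
  €99000 × 17% = €16830
  €7000 × 21% = €1470
  → €32940

Supplementary minimum tax:
  Adjusted income: €350000 + €18000 + €100000 = €468000
  Less exemption €45000 → base €423000
  €423000 × 16% = €67680

€67680 > €32940, so the supplementary minimum tax is the binding amount.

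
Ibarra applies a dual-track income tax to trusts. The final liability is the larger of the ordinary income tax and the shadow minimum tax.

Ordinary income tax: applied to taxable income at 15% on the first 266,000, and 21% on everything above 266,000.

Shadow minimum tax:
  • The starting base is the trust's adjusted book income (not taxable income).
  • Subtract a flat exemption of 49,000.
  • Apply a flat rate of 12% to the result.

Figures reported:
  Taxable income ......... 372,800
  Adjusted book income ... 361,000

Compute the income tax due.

62,328

Shadow minimum tax:
  Base (adjusted book income): 361,000
  Less exemption 49,000 → base 312,000
  312,000 × 12% = 37,440

Ordinary income tax:
  266,000 × 15% = 39,900
  106,800 × 21% = 22,428
  → 62,328

62,328 > 37,440, so the ordinary income tax governs.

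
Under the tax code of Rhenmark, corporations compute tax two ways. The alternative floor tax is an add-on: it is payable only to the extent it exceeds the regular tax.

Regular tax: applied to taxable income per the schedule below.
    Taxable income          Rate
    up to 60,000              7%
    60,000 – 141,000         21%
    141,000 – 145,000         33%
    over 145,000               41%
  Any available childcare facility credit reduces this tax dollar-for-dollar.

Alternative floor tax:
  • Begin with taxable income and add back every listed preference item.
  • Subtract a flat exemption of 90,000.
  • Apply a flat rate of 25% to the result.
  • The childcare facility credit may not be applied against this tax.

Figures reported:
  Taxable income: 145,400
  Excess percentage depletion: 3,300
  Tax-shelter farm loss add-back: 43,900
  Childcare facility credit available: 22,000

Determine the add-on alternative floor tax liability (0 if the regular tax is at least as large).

Regular tax:
  60,000 × 7% = 4,200
  81,000 × 21% = 17,010
  4,000 × 33% = 1,320
  400 × 41% = 164
  → 22,694
  Less childcare facility credit 22,000 → 694

Alternative floor tax:
  Adjusted income: 145,400 + 3,300 + 43,900 = 192,600
  Less exemption 90,000 → base 102,600
  102,600 × 25% = 25,650

Excess of alternative floor tax over regular tax: 25,650 − 694 = 24,956.

24,956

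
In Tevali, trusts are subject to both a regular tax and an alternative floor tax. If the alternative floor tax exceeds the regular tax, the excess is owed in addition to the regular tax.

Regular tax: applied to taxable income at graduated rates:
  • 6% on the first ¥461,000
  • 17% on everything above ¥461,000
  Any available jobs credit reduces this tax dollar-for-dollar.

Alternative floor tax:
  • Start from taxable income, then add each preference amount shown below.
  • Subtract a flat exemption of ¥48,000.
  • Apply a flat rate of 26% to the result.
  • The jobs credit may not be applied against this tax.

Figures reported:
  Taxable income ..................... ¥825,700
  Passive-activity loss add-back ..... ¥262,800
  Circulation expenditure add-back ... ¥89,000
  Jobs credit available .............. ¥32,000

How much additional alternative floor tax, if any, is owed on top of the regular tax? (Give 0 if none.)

¥236,011

Alternative floor tax:
  Adjusted income: ¥825,700 + ¥262,800 + ¥89,000 = ¥1,177,500
  Less exemption ¥48,000 → base ¥1,129,500
  ¥1,129,500 × 26% = ¥293,670

Regular tax:
  ¥461,000 × 6% = ¥27,660
  ¥364,700 × 17% = ¥61,999
  → ¥89,659
  Less jobs credit ¥32,000 → ¥57,659

Excess of alternative floor tax over regular tax: ¥293,670 − ¥57,659 = ¥236,011.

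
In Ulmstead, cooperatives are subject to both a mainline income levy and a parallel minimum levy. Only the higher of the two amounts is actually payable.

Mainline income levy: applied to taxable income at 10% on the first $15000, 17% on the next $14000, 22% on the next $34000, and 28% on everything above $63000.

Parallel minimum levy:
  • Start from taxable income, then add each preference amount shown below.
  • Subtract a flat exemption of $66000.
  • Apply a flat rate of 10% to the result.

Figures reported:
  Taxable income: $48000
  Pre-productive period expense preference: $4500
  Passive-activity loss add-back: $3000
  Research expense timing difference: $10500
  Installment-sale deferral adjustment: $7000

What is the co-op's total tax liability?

$8060

Mainline income levy:
  $15000 × 10% = $1500
  $14000 × 17% = $2380
  $19000 × 22% = $4180
  → $8060

Parallel minimum levy:
  Adjusted income: $48000 + $4500 + $3000 + $10500 + $7000 = $73000
  Less exemption $66000 → base $7000
  $7000 × 10% = $700

$8060 > $700, so the mainline income levy governs.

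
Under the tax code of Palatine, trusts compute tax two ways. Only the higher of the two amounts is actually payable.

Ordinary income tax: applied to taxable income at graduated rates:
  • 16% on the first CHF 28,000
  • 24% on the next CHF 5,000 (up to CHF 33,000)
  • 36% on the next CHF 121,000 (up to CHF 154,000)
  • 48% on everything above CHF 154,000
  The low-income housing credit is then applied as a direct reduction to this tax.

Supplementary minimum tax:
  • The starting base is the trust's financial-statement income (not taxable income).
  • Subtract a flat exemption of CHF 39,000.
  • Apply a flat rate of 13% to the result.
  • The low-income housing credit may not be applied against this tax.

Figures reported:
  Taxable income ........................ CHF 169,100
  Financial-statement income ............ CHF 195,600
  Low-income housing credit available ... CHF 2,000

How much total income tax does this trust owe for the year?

CHF 54,488

Ordinary income tax:
  CHF 28,000 × 16% = CHF 4,480
  CHF 5,000 × 24% = CHF 1,200
  CHF 121,000 × 36% = CHF 43,560
  CHF 15,100 × 48% = CHF 7,248
  → CHF 56,488
  Less low-income housing credit CHF 2,000 → CHF 54,488

Supplementary minimum tax:
  Base (financial-statement income): CHF 195,600
  Less exemption CHF 39,000 → base CHF 156,600
  CHF 156,600 × 13% = CHF 20,358

CHF 54,488 > CHF 20,358, so the ordinary income tax governs.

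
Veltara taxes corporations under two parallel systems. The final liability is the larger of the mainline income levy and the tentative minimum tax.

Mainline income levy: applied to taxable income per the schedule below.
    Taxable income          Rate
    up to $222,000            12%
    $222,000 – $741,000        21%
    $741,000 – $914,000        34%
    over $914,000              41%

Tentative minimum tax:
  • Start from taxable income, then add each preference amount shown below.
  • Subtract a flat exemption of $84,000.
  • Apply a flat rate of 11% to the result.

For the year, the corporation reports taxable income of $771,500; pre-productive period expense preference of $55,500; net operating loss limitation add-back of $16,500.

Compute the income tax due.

$146,000

Mainline income levy:
  $222,000 × 12% = $26,640
  $519,000 × 21% = $108,990
  $30,500 × 34% = $10,370
  → $146,000

Tentative minimum tax:
  Adjusted income: $771,500 + $55,500 + $16,500 = $843,500
  Less exemption $84,000 → base $759,500
  $759,500 × 11% = $83,545

$146,000 > $83,545, so the mainline income levy governs.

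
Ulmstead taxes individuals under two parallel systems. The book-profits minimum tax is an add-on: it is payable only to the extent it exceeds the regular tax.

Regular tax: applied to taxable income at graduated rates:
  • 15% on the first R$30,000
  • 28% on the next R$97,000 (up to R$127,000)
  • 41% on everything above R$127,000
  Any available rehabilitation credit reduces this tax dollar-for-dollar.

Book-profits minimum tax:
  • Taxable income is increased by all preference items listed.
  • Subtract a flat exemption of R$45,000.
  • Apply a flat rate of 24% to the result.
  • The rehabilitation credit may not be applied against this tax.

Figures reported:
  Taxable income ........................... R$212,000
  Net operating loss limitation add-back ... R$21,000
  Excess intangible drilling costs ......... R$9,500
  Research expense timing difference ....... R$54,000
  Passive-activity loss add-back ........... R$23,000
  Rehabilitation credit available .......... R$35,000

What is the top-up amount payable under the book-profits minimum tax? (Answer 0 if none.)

Book-profits minimum tax:
  Adjusted income: R$212,000 + R$21,000 + R$9,500 + R$54,000 + R$23,000 = R$319,500
  Less exemption R$45,000 → base R$274,500
  R$274,500 × 24% = R$65,880

Regular tax:
  R$30,000 × 15% = R$4,500
  R$97,000 × 28% = R$27,160
  R$85,000 × 41% = R$34,850
  → R$66,510
  Less rehabilitation credit R$35,000 → R$31,510

Excess of book-profits minimum tax over regular tax: R$65,880 − R$31,510 = R$34,370.

R$34,370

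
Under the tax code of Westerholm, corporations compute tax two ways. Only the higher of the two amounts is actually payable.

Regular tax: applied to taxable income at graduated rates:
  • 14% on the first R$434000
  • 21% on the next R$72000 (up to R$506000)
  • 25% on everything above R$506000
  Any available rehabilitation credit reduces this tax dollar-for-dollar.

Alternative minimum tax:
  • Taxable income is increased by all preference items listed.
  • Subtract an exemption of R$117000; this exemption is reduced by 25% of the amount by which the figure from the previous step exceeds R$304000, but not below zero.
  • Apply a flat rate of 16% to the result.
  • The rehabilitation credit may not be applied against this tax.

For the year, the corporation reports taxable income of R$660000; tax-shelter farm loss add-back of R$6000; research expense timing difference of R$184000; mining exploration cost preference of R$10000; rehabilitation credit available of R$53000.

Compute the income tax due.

Alternative minimum tax:
  Adjusted income: R$660000 + R$6000 + R$184000 + R$10000 = R$860000
  Exemption: 25% × (R$860000 − R$304000) = R$139000 ≥ R$117000, so the exemption is fully phased out
  Base: R$860000 − R$0 = R$860000
  R$860000 × 16% = R$137600

Regular tax:
  R$434000 × 14% = R$60760
  R$72000 × 21% = R$15120
  R$154000 × 25% = R$38500
  → R$114380
  Less rehabilitation credit R$53000 → R$61380

R$137600 > R$61380, so the alternative minimum tax is the binding amount.

R$137600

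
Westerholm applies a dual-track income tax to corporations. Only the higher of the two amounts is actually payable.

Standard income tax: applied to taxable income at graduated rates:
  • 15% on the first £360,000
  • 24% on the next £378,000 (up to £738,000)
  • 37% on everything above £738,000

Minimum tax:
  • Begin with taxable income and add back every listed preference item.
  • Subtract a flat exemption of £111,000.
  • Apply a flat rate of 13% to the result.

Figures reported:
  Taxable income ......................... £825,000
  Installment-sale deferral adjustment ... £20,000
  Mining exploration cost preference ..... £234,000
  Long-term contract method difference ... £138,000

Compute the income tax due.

Minimum tax:
  Adjusted income: £825,000 + £20,000 + £234,000 + £138,000 = £1,217,000
  Less exemption £111,000 → base £1,106,000
  £1,106,000 × 13% = £143,780

Standard income tax:
  £360,000 × 15% = £54,000
  £378,000 × 24% = £90,720
  £87,000 × 37% = £32,190
  → £176,910

£176,910 > £143,780, so the standard income tax governs.

£176,910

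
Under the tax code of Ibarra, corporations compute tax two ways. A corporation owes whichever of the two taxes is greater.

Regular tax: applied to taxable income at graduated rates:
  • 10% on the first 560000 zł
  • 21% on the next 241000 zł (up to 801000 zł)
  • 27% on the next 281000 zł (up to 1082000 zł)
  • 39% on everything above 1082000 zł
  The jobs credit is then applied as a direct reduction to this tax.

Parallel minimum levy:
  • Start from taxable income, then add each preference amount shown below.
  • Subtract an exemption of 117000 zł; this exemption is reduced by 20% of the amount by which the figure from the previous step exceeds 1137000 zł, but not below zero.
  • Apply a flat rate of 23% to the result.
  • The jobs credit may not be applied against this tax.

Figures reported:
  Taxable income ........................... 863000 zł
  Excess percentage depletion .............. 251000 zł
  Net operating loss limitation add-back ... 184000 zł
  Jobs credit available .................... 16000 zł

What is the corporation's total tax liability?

279036 zł

Regular tax:
  560000 zł × 10% = 56000 zł
  241000 zł × 21% = 50610 zł
  62000 zł × 27% = 16740 zł
  → 123350 zł
  Less jobs credit 16000 zł → 107350 zł

Parallel minimum levy:
  Adjusted income: 863000 zł + 251000 zł + 184000 zł = 1298000 zł
  Exemption: 117000 zł − 20% × (1298000 zł − 1137000 zł) = 117000 zł − 32200 zł = 84800 zł
  Base: 1298000 zł − 84800 zł = 1213200 zł
  1213200 zł × 23% = 279036 zł

279036 zł > 107350 zł, so the parallel minimum levy is the binding amount.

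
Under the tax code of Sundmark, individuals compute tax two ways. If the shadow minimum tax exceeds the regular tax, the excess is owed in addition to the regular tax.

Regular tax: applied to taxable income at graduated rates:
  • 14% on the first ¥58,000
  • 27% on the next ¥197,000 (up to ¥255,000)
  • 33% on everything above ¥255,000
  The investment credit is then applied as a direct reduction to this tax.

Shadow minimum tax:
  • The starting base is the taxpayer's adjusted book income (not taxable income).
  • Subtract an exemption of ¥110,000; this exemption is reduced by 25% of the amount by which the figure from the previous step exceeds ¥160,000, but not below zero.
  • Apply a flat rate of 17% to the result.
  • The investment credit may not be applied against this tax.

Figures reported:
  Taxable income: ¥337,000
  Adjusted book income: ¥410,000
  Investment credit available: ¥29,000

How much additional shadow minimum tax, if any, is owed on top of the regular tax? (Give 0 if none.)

Regular tax:
  ¥58,000 × 14% = ¥8,120
  ¥197,000 × 27% = ¥53,190
  ¥82,000 × 33% = ¥27,060
  → ¥88,370
  Less investment credit ¥29,000 → ¥59,370

Shadow minimum tax:
  Base (adjusted book income): ¥410,000
  Exemption: ¥110,000 − 25% × (¥410,000 − ¥160,000) = ¥110,000 − ¥62,500 = ¥47,500
  Base: ¥410,000 − ¥47,500 = ¥362,500
  ¥362,500 × 17% = ¥61,625

Excess of shadow minimum tax over regular tax: ¥61,625 − ¥59,370 = ¥2,255.

¥2,255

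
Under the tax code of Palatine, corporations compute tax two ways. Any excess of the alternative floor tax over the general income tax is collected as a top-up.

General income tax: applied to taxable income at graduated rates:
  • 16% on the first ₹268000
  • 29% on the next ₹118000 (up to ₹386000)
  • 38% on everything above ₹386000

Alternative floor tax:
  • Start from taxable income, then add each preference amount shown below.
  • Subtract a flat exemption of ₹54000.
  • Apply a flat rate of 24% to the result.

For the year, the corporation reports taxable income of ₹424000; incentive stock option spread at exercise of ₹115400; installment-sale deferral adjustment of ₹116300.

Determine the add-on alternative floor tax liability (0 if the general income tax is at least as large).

General income tax:
  ₹268000 × 16% = ₹42880
  ₹118000 × 29% = ₹34220
  ₹38000 × 38% = ₹14440
  → ₹91540

Alternative floor tax:
  Adjusted income: ₹424000 + ₹115400 + ₹116300 = ₹655700
  Less exemption ₹54000 → base ₹601700
  ₹601700 × 24% = ₹144408

Excess of alternative floor tax over general income tax: ₹144408 − ₹91540 = ₹52868.

₹52868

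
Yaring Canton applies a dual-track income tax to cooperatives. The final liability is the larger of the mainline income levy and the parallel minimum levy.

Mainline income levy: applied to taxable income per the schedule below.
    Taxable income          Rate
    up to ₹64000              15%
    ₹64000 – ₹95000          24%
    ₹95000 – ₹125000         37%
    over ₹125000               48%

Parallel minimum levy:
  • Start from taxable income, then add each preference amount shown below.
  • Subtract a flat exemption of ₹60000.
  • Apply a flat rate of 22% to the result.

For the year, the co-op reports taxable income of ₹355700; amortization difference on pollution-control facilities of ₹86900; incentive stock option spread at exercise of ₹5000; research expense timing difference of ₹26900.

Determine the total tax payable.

Mainline income levy:
  ₹64000 × 15% = ₹9600
  ₹31000 × 24% = ₹7440
  ₹30000 × 37% = ₹11100
  ₹230700 × 48% = ₹110736
  → ₹138876

Parallel minimum levy:
  Adjusted income: ₹355700 + ₹86900 + ₹5000 + ₹26900 = ₹474500
  Less exemption ₹60000 → base ₹414500
  ₹414500 × 22% = ₹91190

₹138876 > ₹91190, so the mainline income levy governs.

₹138876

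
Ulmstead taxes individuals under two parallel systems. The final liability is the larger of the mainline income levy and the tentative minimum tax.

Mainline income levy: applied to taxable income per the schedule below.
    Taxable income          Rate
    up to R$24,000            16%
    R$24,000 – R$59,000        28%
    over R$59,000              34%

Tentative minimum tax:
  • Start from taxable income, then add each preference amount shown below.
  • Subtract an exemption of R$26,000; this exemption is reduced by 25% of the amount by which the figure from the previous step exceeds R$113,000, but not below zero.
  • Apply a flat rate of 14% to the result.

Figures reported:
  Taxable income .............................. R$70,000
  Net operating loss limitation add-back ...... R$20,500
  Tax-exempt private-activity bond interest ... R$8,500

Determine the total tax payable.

R$17,380

Tentative minimum tax:
  Adjusted income: R$70,000 + R$20,500 + R$8,500 = R$99,000
  Exemption: R$99,000 ≤ R$113,000, so full R$26,000 applies
  Base: R$99,000 − R$26,000 = R$73,000
  R$73,000 × 14% = R$10,220

Mainline income levy:
  R$24,000 × 16% = R$3,840
  R$35,000 × 28% = R$9,800
  R$11,000 × 34% = R$3,740
  → R$17,380

R$17,380 > R$10,220, so the mainline income levy governs.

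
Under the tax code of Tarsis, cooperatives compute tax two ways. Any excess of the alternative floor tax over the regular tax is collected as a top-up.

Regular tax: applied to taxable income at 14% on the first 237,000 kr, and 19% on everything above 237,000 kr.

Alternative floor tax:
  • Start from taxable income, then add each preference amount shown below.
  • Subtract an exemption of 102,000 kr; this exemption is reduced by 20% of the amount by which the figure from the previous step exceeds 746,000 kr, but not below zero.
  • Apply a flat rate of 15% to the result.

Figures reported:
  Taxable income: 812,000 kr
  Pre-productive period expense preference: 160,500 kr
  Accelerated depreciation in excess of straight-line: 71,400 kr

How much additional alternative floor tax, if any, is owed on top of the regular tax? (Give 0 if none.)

Alternative floor tax:
  Adjusted income: 812,000 kr + 160,500 kr + 71,400 kr = 1,043,900 kr
  Exemption: 102,000 kr − 20% × (1,043,900 kr − 746,000 kr) = 102,000 kr − 59,580 kr = 42,420 kr
  Base: 1,043,900 kr − 42,420 kr = 1,001,480 kr
  1,001,480 kr × 15% = 150,222 kr

Regular tax:
  237,000 kr × 14% = 33,180 kr
  575,000 kr × 19% = 109,250 kr
  → 142,430 kr

Excess of alternative floor tax over regular tax: 150,222 kr − 142,430 kr = 7,792 kr.

7,792 kr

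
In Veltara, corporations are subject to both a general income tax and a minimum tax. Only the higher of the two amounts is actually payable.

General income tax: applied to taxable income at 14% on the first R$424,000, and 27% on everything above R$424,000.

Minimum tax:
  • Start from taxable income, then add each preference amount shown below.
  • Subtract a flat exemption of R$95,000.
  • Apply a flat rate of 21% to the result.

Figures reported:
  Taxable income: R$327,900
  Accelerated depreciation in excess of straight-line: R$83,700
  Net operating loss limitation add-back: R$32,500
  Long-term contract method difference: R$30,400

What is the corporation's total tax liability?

General income tax:
  R$327,900 × 14% = R$45,906

Minimum tax:
  Adjusted income: R$327,900 + R$83,700 + R$32,500 + R$30,400 = R$474,500
  Less exemption R$95,000 → base R$379,500
  R$379,500 × 21% = R$79,695

R$79,695 > R$45,906, so the minimum tax is the binding amount.

R$79,695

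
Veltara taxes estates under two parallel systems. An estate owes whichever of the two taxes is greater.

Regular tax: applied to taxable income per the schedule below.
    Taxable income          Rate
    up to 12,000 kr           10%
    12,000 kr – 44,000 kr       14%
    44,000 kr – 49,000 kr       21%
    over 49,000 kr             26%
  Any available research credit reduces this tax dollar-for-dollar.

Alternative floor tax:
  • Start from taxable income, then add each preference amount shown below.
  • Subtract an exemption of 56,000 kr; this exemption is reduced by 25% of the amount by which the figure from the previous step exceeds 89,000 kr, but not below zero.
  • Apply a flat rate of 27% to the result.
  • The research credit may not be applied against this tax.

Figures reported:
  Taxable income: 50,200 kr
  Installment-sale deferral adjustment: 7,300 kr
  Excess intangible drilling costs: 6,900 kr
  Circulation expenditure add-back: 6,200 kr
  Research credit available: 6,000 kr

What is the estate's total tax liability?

3,942 kr

Alternative floor tax:
  Adjusted income: 50,200 kr + 7,300 kr + 6,900 kr + 6,200 kr = 70,600 kr
  Exemption: 70,600 kr ≤ 89,000 kr, so full 56,000 kr applies
  Base: 70,600 kr − 56,000 kr = 14,600 kr
  14,600 kr × 27% = 3,942 kr

Regular tax:
  12,000 kr × 10% = 1,200 kr
  32,000 kr × 14% = 4,480 kr
  5,000 kr × 21% = 1,050 kr
  1,200 kr × 26% = 312 kr
  → 7,042 kr
  Less research credit 6,000 kr → 1,042 kr

3,942 kr > 1,042 kr, so the alternative floor tax is the binding amount.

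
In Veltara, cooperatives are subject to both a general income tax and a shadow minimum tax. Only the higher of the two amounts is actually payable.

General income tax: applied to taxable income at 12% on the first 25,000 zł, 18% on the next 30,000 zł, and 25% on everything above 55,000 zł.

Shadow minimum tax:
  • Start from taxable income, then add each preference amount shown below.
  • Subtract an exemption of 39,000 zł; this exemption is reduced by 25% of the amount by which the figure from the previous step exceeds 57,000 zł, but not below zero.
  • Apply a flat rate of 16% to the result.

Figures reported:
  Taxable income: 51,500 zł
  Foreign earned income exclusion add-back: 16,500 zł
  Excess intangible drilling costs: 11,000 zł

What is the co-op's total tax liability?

Shadow minimum tax:
  Adjusted income: 51,500 zł + 16,500 zł + 11,000 zł = 79,000 zł
  Exemption: 39,000 zł − 25% × (79,000 zł − 57,000 zł) = 39,000 zł − 5,500 zł = 33,500 zł
  Base: 79,000 zł − 33,500 zł = 45,500 zł
  45,500 zł × 16% = 7,280 zł

General income tax:
  25,000 zł × 12% = 3,000 zł
  26,500 zł × 18% = 4,770 zł
  → 7,770 zł

7,770 zł > 7,280 zł, so the general income tax governs.

7,770 zł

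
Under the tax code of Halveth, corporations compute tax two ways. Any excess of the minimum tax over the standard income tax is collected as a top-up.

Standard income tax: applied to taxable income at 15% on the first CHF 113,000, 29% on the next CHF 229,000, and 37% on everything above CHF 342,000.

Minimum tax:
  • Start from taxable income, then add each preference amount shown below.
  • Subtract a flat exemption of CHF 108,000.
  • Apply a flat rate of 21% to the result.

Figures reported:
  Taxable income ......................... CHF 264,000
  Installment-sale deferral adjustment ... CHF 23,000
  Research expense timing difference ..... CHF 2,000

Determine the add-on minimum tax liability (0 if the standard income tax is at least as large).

Standard income tax:
  CHF 113,000 × 15% = CHF 16,950
  CHF 151,000 × 29% = CHF 43,790
  → CHF 60,740

Minimum tax:
  Adjusted income: CHF 264,000 + CHF 23,000 + CHF 2,000 = CHF 289,000
  Less exemption CHF 108,000 → base CHF 181,000
  CHF 181,000 × 21% = CHF 38,010

CHF 38,010 ≤ CHF 60,740, so no add-on is due.

CHF 0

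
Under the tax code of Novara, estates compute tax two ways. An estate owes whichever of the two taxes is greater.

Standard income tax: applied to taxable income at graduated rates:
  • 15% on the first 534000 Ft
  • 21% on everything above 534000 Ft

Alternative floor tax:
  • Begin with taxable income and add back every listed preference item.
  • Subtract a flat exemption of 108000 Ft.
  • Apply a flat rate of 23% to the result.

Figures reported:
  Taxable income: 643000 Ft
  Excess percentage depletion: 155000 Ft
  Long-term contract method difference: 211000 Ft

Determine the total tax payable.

207230 Ft

Alternative floor tax:
  Adjusted income: 643000 Ft + 155000 Ft + 211000 Ft = 1009000 Ft
  Less exemption 108000 Ft → base 901000 Ft
  901000 Ft × 23% = 207230 Ft

Standard income tax:
  534000 Ft × 15% = 80100 Ft
  109000 Ft × 21% = 22890 Ft
  → 102990 Ft

207230 Ft > 102990 Ft, so the alternative floor tax is the binding amount.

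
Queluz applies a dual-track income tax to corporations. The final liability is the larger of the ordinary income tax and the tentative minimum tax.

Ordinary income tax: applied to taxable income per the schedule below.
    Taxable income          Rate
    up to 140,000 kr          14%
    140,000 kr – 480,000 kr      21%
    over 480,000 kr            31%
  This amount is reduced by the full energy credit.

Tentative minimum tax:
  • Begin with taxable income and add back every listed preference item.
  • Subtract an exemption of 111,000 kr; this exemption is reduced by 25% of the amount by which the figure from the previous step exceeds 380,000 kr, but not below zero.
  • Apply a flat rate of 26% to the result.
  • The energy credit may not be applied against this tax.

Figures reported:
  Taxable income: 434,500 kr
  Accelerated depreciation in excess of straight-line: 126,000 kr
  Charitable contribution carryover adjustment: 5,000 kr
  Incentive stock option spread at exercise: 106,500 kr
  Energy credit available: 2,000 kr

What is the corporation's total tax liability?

164,840 kr

Ordinary income tax:
  140,000 kr × 14% = 19,600 kr
  294,500 kr × 21% = 61,845 kr
  → 81,445 kr
  Less energy credit 2,000 kr → 79,445 kr

Tentative minimum tax:
  Adjusted income: 434,500 kr + 126,000 kr + 5,000 kr + 106,500 kr = 672,000 kr
  Exemption: 111,000 kr − 25% × (672,000 kr − 380,000 kr) = 111,000 kr − 73,000 kr = 38,000 kr
  Base: 672,000 kr − 38,000 kr = 634,000 kr
  634,000 kr × 26% = 164,840 kr

164,840 kr > 79,445 kr, so the tentative minimum tax is the binding amount.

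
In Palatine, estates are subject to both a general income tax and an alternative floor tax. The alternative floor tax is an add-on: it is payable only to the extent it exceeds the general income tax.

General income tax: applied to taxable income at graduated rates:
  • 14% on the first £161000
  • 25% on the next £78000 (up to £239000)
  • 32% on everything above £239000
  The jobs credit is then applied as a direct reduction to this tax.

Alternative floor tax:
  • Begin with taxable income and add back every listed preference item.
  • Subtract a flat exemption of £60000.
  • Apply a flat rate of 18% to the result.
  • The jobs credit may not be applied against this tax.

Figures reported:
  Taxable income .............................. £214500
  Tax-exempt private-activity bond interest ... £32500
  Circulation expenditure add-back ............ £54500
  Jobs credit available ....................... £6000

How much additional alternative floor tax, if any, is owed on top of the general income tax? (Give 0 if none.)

General income tax:
  £161000 × 14% = £22540
  £53500 × 25% = £13375
  → £35915
  Less jobs credit £6000 → £29915

Alternative floor tax:
  Adjusted income: £214500 + £32500 + £54500 = £301500
  Less exemption £60000 → base £241500
  £241500 × 18% = £43470

Excess of alternative floor tax over general income tax: £43470 − £29915 = £13555.

£13555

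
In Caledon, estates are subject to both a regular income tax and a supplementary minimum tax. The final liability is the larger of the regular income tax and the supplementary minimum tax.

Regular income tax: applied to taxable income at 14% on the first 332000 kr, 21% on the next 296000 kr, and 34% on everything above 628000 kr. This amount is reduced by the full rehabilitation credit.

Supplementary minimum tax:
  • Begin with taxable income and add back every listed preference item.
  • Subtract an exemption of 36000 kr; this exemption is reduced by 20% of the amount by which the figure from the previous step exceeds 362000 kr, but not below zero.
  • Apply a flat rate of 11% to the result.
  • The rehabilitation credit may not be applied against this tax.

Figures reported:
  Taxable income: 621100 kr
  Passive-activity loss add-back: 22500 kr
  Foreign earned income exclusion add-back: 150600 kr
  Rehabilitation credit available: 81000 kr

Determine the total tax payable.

87362 kr

Regular income tax:
  332000 kr × 14% = 46480 kr
  289100 kr × 21% = 60711 kr
  → 107191 kr
  Less rehabilitation credit 81000 kr → 26191 kr

Supplementary minimum tax:
  Adjusted income: 621100 kr + 22500 kr + 150600 kr = 794200 kr
  Exemption: 20% × (794200 kr − 362000 kr) = 86440 kr ≥ 36000 kr, so the exemption is fully phased out
  Base: 794200 kr − 0 kr = 794200 kr
  794200 kr × 11% = 87362 kr

87362 kr > 26191 kr, so the supplementary minimum tax is the binding amount.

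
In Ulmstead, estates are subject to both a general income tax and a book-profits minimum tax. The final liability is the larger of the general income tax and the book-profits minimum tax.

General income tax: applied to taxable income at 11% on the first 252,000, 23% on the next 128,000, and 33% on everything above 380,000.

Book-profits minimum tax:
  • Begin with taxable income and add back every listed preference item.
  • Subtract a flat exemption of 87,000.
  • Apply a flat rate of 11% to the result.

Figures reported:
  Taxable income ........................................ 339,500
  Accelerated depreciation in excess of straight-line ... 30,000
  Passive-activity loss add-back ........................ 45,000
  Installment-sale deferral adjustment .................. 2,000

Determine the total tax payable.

Book-profits minimum tax:
  Adjusted income: 339,500 + 30,000 + 45,000 + 2,000 = 416,500
  Less exemption 87,000 → base 329,500
  329,500 × 11% = 36,245

General income tax:
  252,000 × 11% = 27,720
  87,500 × 23% = 20,125
  → 47,845

47,845 > 36,245, so the general income tax governs.

47,845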